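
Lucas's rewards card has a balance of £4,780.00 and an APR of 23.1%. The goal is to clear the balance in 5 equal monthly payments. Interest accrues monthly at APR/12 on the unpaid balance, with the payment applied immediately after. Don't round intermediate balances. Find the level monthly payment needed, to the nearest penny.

£1,011.91

Monthly rate r = 23.1%/12 = 1.925% = 0.01925.
Level-payment amortization: P = B₀·r / (1 − (1+r)^(−n)) = 4780.00·0.01925 / (1 − 1.01925^(−5)).
Denominator 1 − (1+r)^(−5) = 0.0909319395.
P = 92.015 / 0.0909319395 ≈ 1011.91.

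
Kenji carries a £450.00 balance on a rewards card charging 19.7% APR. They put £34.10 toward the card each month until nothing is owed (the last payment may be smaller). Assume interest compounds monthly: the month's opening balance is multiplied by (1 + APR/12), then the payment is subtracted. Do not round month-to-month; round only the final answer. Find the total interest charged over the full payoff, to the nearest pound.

Monthly rate r = 19.7%/12 = 1.64167% = 0.0164167.
Payoff takes n = ⌈−ln(1 − rB₀/P)/ln(1+r)⌉ = ⌈14.995⌉ = 15 payments; the last is £33.92.
Total paid = 14·£34.10 + £33.92 = £511.32.
Total interest = total paid − principal = £511.32 − £450.00 = £61.32.

£61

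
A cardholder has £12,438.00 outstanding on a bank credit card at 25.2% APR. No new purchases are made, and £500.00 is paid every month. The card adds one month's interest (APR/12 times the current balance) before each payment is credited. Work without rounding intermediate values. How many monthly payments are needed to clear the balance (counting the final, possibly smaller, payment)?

36 payments

Monthly rate r = 25.2%/12 = 2.1% = 0.021.
Recurrence: B ← B·(1+r) − £500.00.
Month 1: interest £261.20; balance after payment £12,199.20.
Month 2: interest £256.18; balance after payment £11,955.38.
Closed form: n = −ln(1 − rB₀/P)/ln(1+r) = −ln(0.4776)/ln(1.021) ≈ 35.557, so the balance reaches zero during payment 36.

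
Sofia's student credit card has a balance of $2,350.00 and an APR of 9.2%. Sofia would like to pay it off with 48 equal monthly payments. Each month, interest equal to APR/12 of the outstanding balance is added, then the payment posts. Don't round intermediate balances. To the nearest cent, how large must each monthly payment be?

Monthly rate r = 9.2%/12 = 0.766667% = 0.00766667.
Level-payment amortization: P = B₀·r / (1 − (1+r)^(−n)) = 2350.00·0.00766667 / (1 − 1.00767^(−48)).
Denominator 1 − (1+r)^(−48) = 0.306910751.
P = 18.0167 / 0.306910751 ≈ 58.70.

$58.70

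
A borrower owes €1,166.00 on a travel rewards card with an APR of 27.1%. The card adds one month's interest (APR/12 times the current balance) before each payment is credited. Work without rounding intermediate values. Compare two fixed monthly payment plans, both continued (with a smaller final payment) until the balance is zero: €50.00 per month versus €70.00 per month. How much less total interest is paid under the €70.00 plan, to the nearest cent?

€195.44

Monthly rate r = 27.1%/12 = 2.25833% = 0.0225833.
At €50.00/mo: n = ⌈−ln(1 − rB₀/P)/ln(1+r)⌉ = 34 payments (last €24.65); total interest = total paid − €1,166.00 = €508.65.
At €70.00/mo: 22 payments (last €9.21); total interest €313.21.
Interest saved = €508.65 − €313.21 = €195.44.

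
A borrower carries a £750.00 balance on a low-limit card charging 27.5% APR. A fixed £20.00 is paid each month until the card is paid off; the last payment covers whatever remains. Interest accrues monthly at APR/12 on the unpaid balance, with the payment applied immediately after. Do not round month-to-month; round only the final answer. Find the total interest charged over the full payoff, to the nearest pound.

Monthly rate r = 27.5%/12 = 2.29167% = 0.0229167.
Payoff takes n = ⌈−ln(1 − rB₀/P)/ln(1+r)⌉ = ⌈86.577⌉ = 87 payments; the last is £11.59.
Total paid = 86·£20.00 + £11.59 = £1,731.59.
Total interest = total paid − principal = £1,731.59 − £750.00 = £981.59.

£982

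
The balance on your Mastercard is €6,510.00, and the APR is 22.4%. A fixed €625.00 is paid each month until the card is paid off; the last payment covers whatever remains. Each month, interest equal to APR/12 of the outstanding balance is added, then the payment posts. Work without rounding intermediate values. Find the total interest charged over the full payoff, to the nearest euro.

€798

Monthly rate r = 22.4%/12 = 1.86667% = 0.0186667.
Payoff takes n = ⌈−ln(1 − rB₀/P)/ln(1+r)⌉ = ⌈11.690⌉ = 12 payments; the last is €432.69.
Total paid = 11·€625.00 + €432.69 = €7,307.69.
Total interest = total paid − principal = €7,307.69 − €6,510.00 = €797.69.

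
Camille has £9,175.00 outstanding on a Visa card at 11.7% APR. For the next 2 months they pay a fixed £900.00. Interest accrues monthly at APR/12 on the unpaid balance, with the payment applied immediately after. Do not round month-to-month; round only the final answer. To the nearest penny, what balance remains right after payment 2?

Monthly rate r = 11.7%/12 = 0.975% = 0.00975.
Each month: B ← B·(1+r) − £900.00.
Month 1: interest £89.46; balance after payment £8,364.46.
Month 2: interest £81.55; balance after payment £7,546.01.

£7,546.01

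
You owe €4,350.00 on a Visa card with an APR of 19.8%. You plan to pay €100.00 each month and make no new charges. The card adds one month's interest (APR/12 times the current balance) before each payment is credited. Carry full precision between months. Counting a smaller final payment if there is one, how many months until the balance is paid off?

78 months

Monthly rate r = 19.8%/12 = 1.65% = 0.0165.
Recurrence: B ← B·(1+r) − €100.00.
Month 1: interest €71.78; balance after payment €4,321.77.
Month 2: interest €71.31; balance after payment €4,293.08.
Closed form: n = −ln(1 − rB₀/P)/ln(1+r) = −ln(0.28225)/ln(1.0165) ≈ 77.295, so the balance reaches zero during payment 78.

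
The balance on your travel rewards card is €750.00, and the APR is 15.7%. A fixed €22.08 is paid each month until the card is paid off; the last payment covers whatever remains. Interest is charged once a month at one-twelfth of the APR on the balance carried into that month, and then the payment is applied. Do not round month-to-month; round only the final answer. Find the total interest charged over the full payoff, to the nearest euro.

Monthly rate r = 15.7%/12 = 1.30833% = 0.0130833.
Payoff takes n = ⌈−ln(1 − rB₀/P)/ln(1+r)⌉ = ⌈45.214⌉ = 46 payments; the last is €4.76.
Total paid = 45·€22.08 + €4.76 = €998.36.
Total interest = total paid − principal = €998.36 − €750.00 = €248.36.

€248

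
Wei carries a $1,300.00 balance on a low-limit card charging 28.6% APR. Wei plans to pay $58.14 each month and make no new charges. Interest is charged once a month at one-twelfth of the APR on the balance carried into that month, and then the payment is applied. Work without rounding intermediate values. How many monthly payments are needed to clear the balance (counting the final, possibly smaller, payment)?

Monthly rate r = 28.6%/12 = 2.38333% = 0.0238333.
Recurrence: B ← B·(1+r) − $58.14.
Month 1: interest $30.98; balance after payment $1,272.84.
Month 2: interest $30.34; balance after payment $1,245.04.
Closed form: n = −ln(1 − rB₀/P)/ln(1+r) = −ln(0.46709)/ln(1.02383) ≈ 32.319, so the balance reaches zero during payment 33.

33 months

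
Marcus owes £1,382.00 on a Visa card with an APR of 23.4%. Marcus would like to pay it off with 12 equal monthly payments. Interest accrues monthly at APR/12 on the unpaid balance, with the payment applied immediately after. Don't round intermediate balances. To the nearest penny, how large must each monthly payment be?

£130.28

Monthly rate r = 23.4%/12 = 1.95% = 0.0195.
Level-payment amortization: P = B₀·r / (1 − (1+r)^(−n)) = 1382.00·0.0195 / (1 − 1.0195^(−12)).
Denominator 1 − (1+r)^(−12) = 0.206853817.
P = 26.949 / 0.206853817 ≈ 130.28.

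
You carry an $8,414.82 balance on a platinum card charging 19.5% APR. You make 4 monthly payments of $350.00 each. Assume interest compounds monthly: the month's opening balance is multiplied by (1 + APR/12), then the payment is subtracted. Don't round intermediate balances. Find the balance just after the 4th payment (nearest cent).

Monthly rate r = 19.5%/12 = 1.625% = 0.01625.
Each month: B ← B·(1+r) − $350.00.
Month 1: interest $136.74; balance after payment $8,201.56.
Month 2: interest $133.28; balance after payment $7,984.84.
Month 3: interest $129.75; balance after payment $7,764.59.
Month 4: interest $126.17; balance after payment $7,540.76.

$7,540.76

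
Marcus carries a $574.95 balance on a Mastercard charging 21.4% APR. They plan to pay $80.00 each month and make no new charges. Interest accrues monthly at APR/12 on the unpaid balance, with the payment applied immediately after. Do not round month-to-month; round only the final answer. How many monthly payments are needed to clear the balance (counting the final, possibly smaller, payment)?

8 months

Monthly rate r = 21.4%/12 = 1.78333% = 0.0178333.
Recurrence: B ← B·(1+r) − $80.00.
Month 1: interest $10.25; balance after payment $505.20.
Month 2: interest $9.01; balance after payment $434.21.
Closed form: n = −ln(1 − rB₀/P)/ln(1+r) = −ln(0.87183)/ln(1.01783) ≈ 7.759, so the balance reaches zero during payment 8.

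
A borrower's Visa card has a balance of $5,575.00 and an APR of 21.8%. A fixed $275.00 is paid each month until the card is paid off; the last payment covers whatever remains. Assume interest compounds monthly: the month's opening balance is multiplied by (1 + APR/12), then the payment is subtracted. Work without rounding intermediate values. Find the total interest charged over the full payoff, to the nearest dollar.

$1,442

Monthly rate r = 21.8%/12 = 1.81667% = 0.0181667.
Payoff takes n = ⌈−ln(1 − rB₀/P)/ln(1+r)⌉ = ⌈25.513⌉ = 26 payments; the last is $141.62.
Total paid = 25·$275.00 + $141.62 = $7,016.62.
Total interest = total paid − principal = $7,016.62 − $5,575.00 = $1,441.62.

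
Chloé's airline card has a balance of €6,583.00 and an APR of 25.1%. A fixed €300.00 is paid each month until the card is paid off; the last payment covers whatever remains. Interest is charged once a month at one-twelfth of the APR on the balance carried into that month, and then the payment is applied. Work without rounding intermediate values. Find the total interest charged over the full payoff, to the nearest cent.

€2,320.21

Monthly rate r = 25.1%/12 = 2.09167% = 0.0209167.
Payoff takes n = ⌈−ln(1 − rB₀/P)/ln(1+r)⌉ = ⌈29.675⌉ = 30 payments; the last is €203.21.
Total paid = 29·€300.00 + €203.21 = €8,903.21.
Total interest = total paid − principal = €8,903.21 − €6,583.00 = €2,320.21.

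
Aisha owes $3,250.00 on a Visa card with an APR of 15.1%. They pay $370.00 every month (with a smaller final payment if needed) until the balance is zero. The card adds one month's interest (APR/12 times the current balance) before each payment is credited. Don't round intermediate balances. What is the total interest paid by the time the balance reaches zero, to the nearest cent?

$216.21

Monthly rate r = 15.1%/12 = 1.25833% = 0.0125833.
Payoff takes n = ⌈−ln(1 − rB₀/P)/ln(1+r)⌉ = ⌈9.367⌉ = 10 payments; the last is $136.21.
Total paid = 9·$370.00 + $136.21 = $3,466.21.
Total interest = total paid − principal = $3,466.21 − $3,250.00 = $216.21.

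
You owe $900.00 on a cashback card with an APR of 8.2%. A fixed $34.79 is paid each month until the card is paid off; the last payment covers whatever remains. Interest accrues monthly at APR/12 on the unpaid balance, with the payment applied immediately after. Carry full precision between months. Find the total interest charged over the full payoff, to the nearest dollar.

$94

Monthly rate r = 8.2%/12 = 0.683333% = 0.00683333.
Payoff takes n = ⌈−ln(1 − rB₀/P)/ln(1+r)⌉ = ⌈28.564⌉ = 29 payments; the last is $19.66.
Total paid = 28·$34.79 + $19.66 = $993.78.
Total interest = total paid − principal = $993.78 − $900.00 = $93.78.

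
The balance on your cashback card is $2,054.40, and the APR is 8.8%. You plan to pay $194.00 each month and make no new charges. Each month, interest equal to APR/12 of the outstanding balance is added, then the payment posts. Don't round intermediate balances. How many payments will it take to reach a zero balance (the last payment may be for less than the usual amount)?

12 months

Monthly rate r = 8.8%/12 = 0.733333% = 0.00733333.
Recurrence: B ← B·(1+r) − $194.00.
Month 1: interest $15.07; balance after payment $1,875.47.
Month 2: interest $13.75; balance after payment $1,695.22.
Closed form: n = −ln(1 − rB₀/P)/ln(1+r) = −ln(0.92234)/ln(1.00733) ≈ 11.064, so the balance reaches zero during payment 12.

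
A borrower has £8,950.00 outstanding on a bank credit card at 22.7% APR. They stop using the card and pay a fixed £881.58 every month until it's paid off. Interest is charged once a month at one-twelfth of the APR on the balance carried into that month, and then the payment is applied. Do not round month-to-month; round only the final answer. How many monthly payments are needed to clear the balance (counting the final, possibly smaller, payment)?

12 months

Monthly rate r = 22.7%/12 = 1.89167% = 0.0189167.
Recurrence: B ← B·(1+r) − £881.58.
Month 1: interest £169.30; balance after payment £8,237.72.
Month 2: interest £155.83; balance after payment £7,511.97.
Closed form: n = −ln(1 − rB₀/P)/ln(1+r) = −ln(0.80795)/ln(1.01892) ≈ 11.379, so the balance reaches zero during payment 12.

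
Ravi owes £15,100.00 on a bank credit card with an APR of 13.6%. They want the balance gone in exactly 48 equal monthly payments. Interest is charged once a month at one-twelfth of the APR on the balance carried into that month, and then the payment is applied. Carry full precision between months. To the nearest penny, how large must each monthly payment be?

£409.61

Monthly rate r = 13.6%/12 = 1.13333% = 0.0113333.
Level-payment amortization: P = B₀·r / (1 − (1+r)^(−n)) = 15100.00·0.0113333 / (1 − 1.01133^(−48)).
Denominator 1 − (1+r)^(−48) = 0.417799523.
P = 171.133 / 0.417799523 ≈ 409.61.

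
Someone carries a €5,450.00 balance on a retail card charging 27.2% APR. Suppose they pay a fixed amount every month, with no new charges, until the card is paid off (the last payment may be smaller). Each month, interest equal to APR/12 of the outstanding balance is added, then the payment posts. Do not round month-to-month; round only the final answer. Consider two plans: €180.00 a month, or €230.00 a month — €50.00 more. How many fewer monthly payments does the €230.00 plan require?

17 fewer payments

Monthly rate r = 27.2%/12 = 2.26667% = 0.0226667.
At €180.00/mo: n = ⌈−ln(1 − rB₀/P)/ln(1+r)⌉ = 52 payments (last €130.61); total interest = total paid − €5,450.00 = €3,860.61.
At €230.00/mo: 35 payments (last €84.59); total interest €2,454.59.
Payments saved = 52 − 35 = 17.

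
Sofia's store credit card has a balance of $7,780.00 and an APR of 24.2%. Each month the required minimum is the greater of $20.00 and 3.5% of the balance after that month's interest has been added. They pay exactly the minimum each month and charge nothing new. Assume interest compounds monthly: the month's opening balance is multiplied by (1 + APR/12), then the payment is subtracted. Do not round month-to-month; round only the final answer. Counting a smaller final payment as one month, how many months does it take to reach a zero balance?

210 months

Monthly rate r = 24.2%/12 = 2.01667% = 0.0201667.
While 3.5% of the post-interest balance exceeds $20.00, each month B ← (B·(1+r))·(1 − 0.035), i.e. B shrinks by the factor (1+r)·0.965 = 0.98446.
This holds for months 1–169. Entering month 170 the balance is $551.46; 3.5% of the post-interest balance is now below $20.00, so the flat $20.00 minimum applies from here.
From month 170 a fixed $20.00 at rate r clears $551.46 in 41 more payments. Total: 169 + 41 = 210 months.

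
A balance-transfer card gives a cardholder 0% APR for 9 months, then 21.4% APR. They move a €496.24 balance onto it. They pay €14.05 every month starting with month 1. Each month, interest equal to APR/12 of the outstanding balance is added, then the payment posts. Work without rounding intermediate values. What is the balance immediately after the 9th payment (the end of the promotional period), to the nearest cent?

€369.79

Promo months 1–9 at r₀ = 0%/12 = 0; months 10+ at r₁ = 21.4%/12 = 0.0178333.
After month 9 (no interest yet): B = €496.24 − 9·€14.05 = €369.79.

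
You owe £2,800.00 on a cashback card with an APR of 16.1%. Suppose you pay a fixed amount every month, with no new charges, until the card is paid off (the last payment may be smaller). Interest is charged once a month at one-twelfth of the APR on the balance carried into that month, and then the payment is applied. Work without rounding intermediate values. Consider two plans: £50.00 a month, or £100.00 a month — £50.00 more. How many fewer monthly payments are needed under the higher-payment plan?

69 fewer payments

Monthly rate r = 16.1%/12 = 1.34167% = 0.0134167.
At £50.00/mo: n = ⌈−ln(1 − rB₀/P)/ln(1+r)⌉ = 105 payments (last £21.04); total interest = total paid − £2,800.00 = £2,421.04.
At £100.00/mo: 36 payments (last £34.74); total interest £734.74.
Payments saved = 105 − 36 = 69.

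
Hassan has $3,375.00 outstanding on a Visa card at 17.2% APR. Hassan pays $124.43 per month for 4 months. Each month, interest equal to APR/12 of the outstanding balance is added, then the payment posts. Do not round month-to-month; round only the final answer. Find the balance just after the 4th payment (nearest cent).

$3,064.18

Monthly rate r = 17.2%/12 = 1.43333% = 0.0143333.
Each month: B ← B·(1+r) − $124.43.
Month 1: interest $48.38; balance after payment $3,298.95.
Month 2: interest $47.28; balance after payment $3,221.80.
Month 3: interest $46.18; balance after payment $3,143.55.
Month 4: interest $45.06; balance after payment $3,064.18.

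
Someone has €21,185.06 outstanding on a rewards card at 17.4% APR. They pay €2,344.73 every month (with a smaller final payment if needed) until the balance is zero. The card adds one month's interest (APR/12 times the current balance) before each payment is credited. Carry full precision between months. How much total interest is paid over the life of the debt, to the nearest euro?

Monthly rate r = 17.4%/12 = 1.45% = 0.0145.
Payoff takes n = ⌈−ln(1 − rB₀/P)/ln(1+r)⌉ = ⌈9.754⌉ = 10 payments; the last is €1,772.09.
Total paid = 9·€2,344.73 + €1,772.09 = €22,874.66.
Total interest = total paid − principal = €22,874.66 − €21,185.06 = €1,689.60.

€1,690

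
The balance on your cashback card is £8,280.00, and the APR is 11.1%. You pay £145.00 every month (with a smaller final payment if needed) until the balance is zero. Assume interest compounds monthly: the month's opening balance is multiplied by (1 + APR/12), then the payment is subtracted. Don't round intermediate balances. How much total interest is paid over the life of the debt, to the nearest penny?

£3,550.34

Monthly rate r = 11.1%/12 = 0.925% = 0.00925.
Payoff takes n = ⌈−ln(1 − rB₀/P)/ln(1+r)⌉ = ⌈81.587⌉ = 82 payments; the last is £85.34.
Total paid = 81·£145.00 + £85.34 = £11,830.34.
Total interest = total paid − principal = £11,830.34 − £8,280.00 = £3,550.34.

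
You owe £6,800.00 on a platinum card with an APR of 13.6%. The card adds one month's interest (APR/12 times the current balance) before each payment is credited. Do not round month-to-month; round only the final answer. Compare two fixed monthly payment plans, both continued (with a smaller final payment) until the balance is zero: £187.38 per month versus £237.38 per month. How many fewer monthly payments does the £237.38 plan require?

13 fewer payments

Monthly rate r = 13.6%/12 = 1.13333% = 0.0113333.
At £187.38/mo: n = ⌈−ln(1 − rB₀/P)/ln(1+r)⌉ = 48 payments (last £2.39); total interest = total paid − £6,800.00 = £2,009.25.
At £237.38/mo: 35 payments (last £197.47); total interest £1,468.39.
Payments saved = 48 − 35 = 13.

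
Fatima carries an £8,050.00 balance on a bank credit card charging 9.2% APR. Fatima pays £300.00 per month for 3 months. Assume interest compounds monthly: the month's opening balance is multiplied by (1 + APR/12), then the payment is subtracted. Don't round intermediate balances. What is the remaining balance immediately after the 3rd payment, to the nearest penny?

Monthly rate r = 9.2%/12 = 0.766667% = 0.00766667.
Each month: B ← B·(1+r) − £300.00.
Month 1: interest £61.72; balance after payment £7,811.72.
Month 2: interest £59.89; balance after payment £7,571.61.
Month 3: interest £58.05; balance after payment £7,329.66.

£7,329.66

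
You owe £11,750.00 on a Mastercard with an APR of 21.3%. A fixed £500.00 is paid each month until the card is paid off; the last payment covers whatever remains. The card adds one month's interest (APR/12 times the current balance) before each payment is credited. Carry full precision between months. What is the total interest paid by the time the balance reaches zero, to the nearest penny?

Monthly rate r = 21.3%/12 = 1.775% = 0.01775.
Payoff takes n = ⌈−ln(1 − rB₀/P)/ln(1+r)⌉ = ⌈30.679⌉ = 31 payments; the last is £340.65.
Total paid = 30·£500.00 + £340.65 = £15,340.65.
Total interest = total paid − principal = £15,340.65 − £11,750.00 = £3,590.65.

£3,590.65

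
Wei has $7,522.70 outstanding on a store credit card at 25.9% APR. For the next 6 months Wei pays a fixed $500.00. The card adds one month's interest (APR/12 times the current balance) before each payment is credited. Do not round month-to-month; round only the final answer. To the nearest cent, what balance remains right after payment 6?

Monthly rate r = 25.9%/12 = 2.15833% = 0.0215833.
Each month: B ← B·(1+r) − $500.00.
Month 1: interest $162.36; balance after payment $7,185.06.
Month 2: interest $155.08; balance after payment $6,840.14.
Month 3: interest $147.63; balance after payment $6,487.78.
Month 4: interest $140.03; balance after payment $6,127.80.
Month 5: interest $132.26; balance after payment $5,760.06.
Month 6: interest $124.32; balance after payment $5,384.38.

$5,384.38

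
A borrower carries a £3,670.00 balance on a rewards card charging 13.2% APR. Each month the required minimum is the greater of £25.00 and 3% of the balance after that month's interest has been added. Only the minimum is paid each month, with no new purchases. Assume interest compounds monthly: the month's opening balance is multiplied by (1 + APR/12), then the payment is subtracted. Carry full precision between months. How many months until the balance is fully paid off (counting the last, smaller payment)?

118 months

Monthly rate r = 13.2%/12 = 1.1% = 0.011.
While 3% of the post-interest balance exceeds £25.00, each month B ← (B·(1+r))·(1 − 0.03), i.e. B shrinks by the factor (1+r)·0.97 = 0.98067.
This holds for months 1–77. Entering month 78 the balance is £816.45; 3% of the post-interest balance is now below £25.00, so the flat £25.00 minimum applies from here.
From month 78 a fixed £25.00 at rate r clears £816.45 in 41 more payments. Total: 77 + 41 = 118 months.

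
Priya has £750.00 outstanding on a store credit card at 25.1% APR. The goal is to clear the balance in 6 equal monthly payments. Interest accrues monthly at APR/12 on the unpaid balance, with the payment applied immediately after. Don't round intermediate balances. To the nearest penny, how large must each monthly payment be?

Monthly rate r = 25.1%/12 = 2.09167% = 0.0209167.
Level-payment amortization: P = B₀·r / (1 − (1+r)^(−n)) = 750.00·0.0209167 / (1 − 1.02092^(−6)).
Denominator 1 − (1+r)^(−6) = 0.116801674.
P = 15.6875 / 0.116801674 ≈ 134.31.

£134.31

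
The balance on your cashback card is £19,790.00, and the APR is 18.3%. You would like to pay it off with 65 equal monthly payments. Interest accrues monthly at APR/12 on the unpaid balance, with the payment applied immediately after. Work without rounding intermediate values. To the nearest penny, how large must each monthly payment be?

£482.03

Monthly rate r = 18.3%/12 = 1.525% = 0.01525.
Level-payment amortization: P = B₀·r / (1 − (1+r)^(−n)) = 19790.00·0.01525 / (1 − 1.01525^(−65)).
Denominator 1 − (1+r)^(−65) = 0.626100298.
P = 301.798 / 0.626100298 ≈ 482.03.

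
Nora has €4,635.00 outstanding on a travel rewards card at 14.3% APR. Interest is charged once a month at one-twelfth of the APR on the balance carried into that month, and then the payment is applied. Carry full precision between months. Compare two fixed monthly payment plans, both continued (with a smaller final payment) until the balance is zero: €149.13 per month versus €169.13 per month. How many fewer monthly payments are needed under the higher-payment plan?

Monthly rate r = 14.3%/12 = 1.19167% = 0.0119167.
At €149.13/mo: n = ⌈−ln(1 − rB₀/P)/ln(1+r)⌉ = 40 payments (last €7.92); total interest = total paid − €4,635.00 = €1,188.99.
At €169.13/mo: 34 payments (last €63.83); total interest €1,010.12.
Payments saved = 40 − 34 = 6.

6 fewer payments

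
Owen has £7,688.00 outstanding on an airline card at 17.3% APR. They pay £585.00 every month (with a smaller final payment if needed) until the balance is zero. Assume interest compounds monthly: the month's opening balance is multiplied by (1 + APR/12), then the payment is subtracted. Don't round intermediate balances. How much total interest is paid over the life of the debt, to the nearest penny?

Monthly rate r = 17.3%/12 = 1.44167% = 0.0144167.
Payoff takes n = ⌈−ln(1 − rB₀/P)/ln(1+r)⌉ = ⌈14.675⌉ = 15 payments; the last is £395.92.
Total paid = 14·£585.00 + £395.92 = £8,585.92.
Total interest = total paid − principal = £8,585.92 − £7,688.00 = £897.92.

£897.92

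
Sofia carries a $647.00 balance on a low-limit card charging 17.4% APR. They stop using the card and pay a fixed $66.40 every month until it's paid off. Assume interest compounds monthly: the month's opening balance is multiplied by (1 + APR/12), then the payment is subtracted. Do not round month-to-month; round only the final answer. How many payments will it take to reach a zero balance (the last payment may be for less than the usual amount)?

11 payments

Monthly rate r = 17.4%/12 = 1.45% = 0.0145.
Recurrence: B ← B·(1+r) − $66.40.
Month 1: interest $9.38; balance after payment $589.98.
Month 2: interest $8.55; balance after payment $532.14.
Closed form: n = −ln(1 − rB₀/P)/ln(1+r) = −ln(0.85871)/ln(1.0145) ≈ 10.581, so the balance reaches zero during payment 11.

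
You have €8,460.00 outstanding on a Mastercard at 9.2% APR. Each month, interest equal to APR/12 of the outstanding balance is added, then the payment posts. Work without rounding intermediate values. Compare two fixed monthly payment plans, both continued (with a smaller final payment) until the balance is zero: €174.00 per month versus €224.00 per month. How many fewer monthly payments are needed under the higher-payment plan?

Monthly rate r = 9.2%/12 = 0.766667% = 0.00766667.
At €174.00/mo: n = ⌈−ln(1 − rB₀/P)/ln(1+r)⌉ = 62 payments (last €12.36); total interest = total paid − €8,460.00 = €2,166.36.
At €224.00/mo: 45 payments (last €170.70); total interest €1,566.70.
Payments saved = 62 − 45 = 17.

17 fewer payments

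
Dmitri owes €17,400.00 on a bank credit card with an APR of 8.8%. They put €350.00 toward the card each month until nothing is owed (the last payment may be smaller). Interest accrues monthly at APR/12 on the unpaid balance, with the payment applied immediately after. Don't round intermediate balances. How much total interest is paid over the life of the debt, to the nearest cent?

Monthly rate r = 8.8%/12 = 0.733333% = 0.00733333.
Payoff takes n = ⌈−ln(1 − rB₀/P)/ln(1+r)⌉ = ⌈62.061⌉ = 63 payments; the last is €21.53.
Total paid = 62·€350.00 + €21.53 = €21,721.53.
Total interest = total paid − principal = €21,721.53 − €17,400.00 = €4,321.53.

€4,321.53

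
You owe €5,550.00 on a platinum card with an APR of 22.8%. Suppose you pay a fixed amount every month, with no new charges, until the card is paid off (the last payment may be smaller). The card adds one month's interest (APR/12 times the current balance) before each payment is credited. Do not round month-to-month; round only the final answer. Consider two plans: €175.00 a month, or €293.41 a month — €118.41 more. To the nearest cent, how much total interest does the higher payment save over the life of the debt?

Monthly rate r = 22.8%/12 = 1.9% = 0.019.
At €175.00/mo: n = ⌈−ln(1 − rB₀/P)/ln(1+r)⌉ = 50 payments (last €4.45); total interest = total paid − €5,550.00 = €3,029.45.
At €293.41/mo: 24 payments (last €194.57); total interest €1,393.00.
Interest saved = €3,029.45 − €1,393.00 = €1,636.45.

€1,636.45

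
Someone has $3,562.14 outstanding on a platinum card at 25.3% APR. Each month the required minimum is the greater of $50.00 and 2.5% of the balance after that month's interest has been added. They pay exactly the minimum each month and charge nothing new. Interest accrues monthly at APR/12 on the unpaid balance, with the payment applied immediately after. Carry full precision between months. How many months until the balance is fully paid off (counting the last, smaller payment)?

Monthly rate r = 25.3%/12 = 2.10833% = 0.0210833.
While 2.5% of the post-interest balance exceeds $50.00, each month B ← (B·(1+r))·(1 − 0.025), i.e. B shrinks by the factor (1+r)·0.975 = 0.99556.
This holds for months 1–135. Entering month 136 the balance is $1,952.52; 2.5% of the post-interest balance is now below $50.00, so the flat $50.00 minimum applies from here.
From month 136 a fixed $50.00 at rate r clears $1,952.52 in 84 more payments. Total: 135 + 84 = 219 months.

219 months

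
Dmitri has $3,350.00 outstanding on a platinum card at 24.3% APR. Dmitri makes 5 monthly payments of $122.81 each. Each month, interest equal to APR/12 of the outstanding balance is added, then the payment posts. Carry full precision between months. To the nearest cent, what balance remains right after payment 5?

$3,063.78

Monthly rate r = 24.3%/12 = 2.025% = 0.02025.
Each month: B ← B·(1+r) − $122.81.
Month 1: interest $67.84; balance after payment $3,295.03.
Month 2: interest $66.72; balance after payment $3,238.94.
Month 3: interest $65.59; balance after payment $3,181.72.
Month 4: interest $64.43; balance after payment $3,123.34.
Month 5: interest $63.25; balance after payment $3,063.78.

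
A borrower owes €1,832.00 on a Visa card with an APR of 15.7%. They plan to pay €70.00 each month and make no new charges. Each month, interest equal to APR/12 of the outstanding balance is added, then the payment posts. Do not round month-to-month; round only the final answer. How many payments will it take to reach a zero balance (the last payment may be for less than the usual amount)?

Monthly rate r = 15.7%/12 = 1.30833% = 0.0130833.
Recurrence: B ← B·(1+r) − €70.00.
Month 1: interest €23.97; balance after payment €1,785.97.
Month 2: interest €23.37; balance after payment €1,739.34.
Closed form: n = −ln(1 − rB₀/P)/ln(1+r) = −ln(0.65759)/ln(1.01308) ≈ 32.248, so the balance reaches zero during payment 33.

33 months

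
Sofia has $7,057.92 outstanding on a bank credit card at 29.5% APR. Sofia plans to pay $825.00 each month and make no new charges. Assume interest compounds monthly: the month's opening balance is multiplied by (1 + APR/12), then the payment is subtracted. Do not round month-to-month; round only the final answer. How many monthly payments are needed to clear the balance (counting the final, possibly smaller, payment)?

Monthly rate r = 29.5%/12 = 2.45833% = 0.0245833.
Recurrence: B ← B·(1+r) − $825.00.
Month 1: interest $173.51; balance after payment $6,406.43.
Month 2: interest $157.49; balance after payment $5,738.92.
Closed form: n = −ln(1 − rB₀/P)/ln(1+r) = −ln(0.78969)/ln(1.02458) ≈ 9.722, so the balance reaches zero during payment 10.

10 payments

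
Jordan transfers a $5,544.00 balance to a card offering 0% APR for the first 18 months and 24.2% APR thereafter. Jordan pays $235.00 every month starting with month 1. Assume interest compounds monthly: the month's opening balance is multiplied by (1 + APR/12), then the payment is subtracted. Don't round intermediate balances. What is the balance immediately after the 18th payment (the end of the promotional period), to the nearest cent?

Promo months 1–18 at r₀ = 0%/12 = 0; months 19+ at r₁ = 24.2%/12 = 0.0201667.
After month 18 (no interest yet): B = $5,544.00 − 18·$235.00 = $1,314.00.

$1,314.00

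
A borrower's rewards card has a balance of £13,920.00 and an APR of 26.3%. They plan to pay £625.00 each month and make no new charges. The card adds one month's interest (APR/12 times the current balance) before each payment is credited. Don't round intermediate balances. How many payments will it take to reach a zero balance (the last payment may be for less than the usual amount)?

31 payments

Monthly rate r = 26.3%/12 = 2.19167% = 0.0219167.
Recurrence: B ← B·(1+r) − £625.00.
Month 1: interest £305.08; balance after payment £13,600.08.
Month 2: interest £298.07; balance after payment £13,273.15.
Closed form: n = −ln(1 − rB₀/P)/ln(1+r) = −ln(0.51187)/ln(1.02192) ≈ 30.889, so the balance reaches zero during payment 31.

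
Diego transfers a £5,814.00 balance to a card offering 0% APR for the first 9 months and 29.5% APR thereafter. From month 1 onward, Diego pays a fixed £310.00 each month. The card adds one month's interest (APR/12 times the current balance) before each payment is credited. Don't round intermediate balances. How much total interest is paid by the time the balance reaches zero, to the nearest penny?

£476.59

Promo months 1–9 at r₀ = 0%/12 = 0; months 10+ at r₁ = 29.5%/12 = 0.0245833.
After month 9 (no interest yet): B = £5,814.00 − 9·£310.00 = £3,024.00.
Then at r₁ with £310.00/mo: n₂ = −ln(1 − r₁·B/P)/ln(1+r₁) ≈ 11.29 → 12 more payments.
Total paid = 20·£310.00 + £90.59 = £6,290.59; interest = £6,290.59 − £5,814.00 = £476.59.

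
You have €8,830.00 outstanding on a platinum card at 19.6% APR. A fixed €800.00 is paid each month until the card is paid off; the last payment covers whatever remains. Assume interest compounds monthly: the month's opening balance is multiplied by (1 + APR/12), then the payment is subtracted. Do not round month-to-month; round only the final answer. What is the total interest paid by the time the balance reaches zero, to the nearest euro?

€987

Monthly rate r = 19.6%/12 = 1.63333% = 0.0163333.
Payoff takes n = ⌈−ln(1 − rB₀/P)/ln(1+r)⌉ = ⌈12.270⌉ = 13 payments; the last is €217.30.
Total paid = 12·€800.00 + €217.30 = €9,817.30.
Total interest = total paid − principal = €9,817.30 − €8,830.00 = €987.30.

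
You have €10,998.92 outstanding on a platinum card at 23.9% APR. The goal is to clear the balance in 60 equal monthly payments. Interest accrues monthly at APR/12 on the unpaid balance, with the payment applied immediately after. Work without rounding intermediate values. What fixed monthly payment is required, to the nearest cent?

Monthly rate r = 23.9%/12 = 1.99167% = 0.0199167.
Level-payment amortization: P = B₀·r / (1 − (1+r)^(−n)) = 10998.92·0.0199167 / (1 − 1.01992^(−60)).
Denominator 1 − (1+r)^(−60) = 0.693719974.
P = 219.062 / 0.693719974 ≈ 315.78.

€315.78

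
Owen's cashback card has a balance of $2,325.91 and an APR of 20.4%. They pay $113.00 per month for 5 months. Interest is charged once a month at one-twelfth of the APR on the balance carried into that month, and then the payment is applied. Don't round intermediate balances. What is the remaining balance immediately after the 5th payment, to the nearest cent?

Monthly rate r = 20.4%/12 = 1.7% = 0.017.
Each month: B ← B·(1+r) − $113.00.
Month 1: interest $39.54; balance after payment $2,252.45.
Month 2: interest $38.29; balance after payment $2,177.74.
Month 3: interest $37.02; balance after payment $2,101.76.
Month 4: interest $35.73; balance after payment $2,024.49.
Month 5: interest $34.42; balance after payment $1,945.91.

$1,945.91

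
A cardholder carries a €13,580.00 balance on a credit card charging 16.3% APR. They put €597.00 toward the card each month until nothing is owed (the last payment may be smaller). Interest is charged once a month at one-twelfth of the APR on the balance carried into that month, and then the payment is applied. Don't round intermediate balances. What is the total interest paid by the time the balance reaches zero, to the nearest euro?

Monthly rate r = 16.3%/12 = 1.35833% = 0.0135833.
Payoff takes n = ⌈−ln(1 − rB₀/P)/ln(1+r)⌉ = ⌈27.393⌉ = 28 payments; the last is €235.77.
Total paid = 27·€597.00 + €235.77 = €16,354.77.
Total interest = total paid − principal = €16,354.77 − €13,580.00 = €2,774.77.

€2,775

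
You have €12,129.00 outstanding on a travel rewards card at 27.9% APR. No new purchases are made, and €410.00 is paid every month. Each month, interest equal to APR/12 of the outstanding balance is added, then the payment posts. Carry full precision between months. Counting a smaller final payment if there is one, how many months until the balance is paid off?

Monthly rate r = 27.9%/12 = 2.325% = 0.02325.
Recurrence: B ← B·(1+r) − €410.00.
Month 1: interest €282.00; balance after payment €12,001.00.
Month 2: interest €279.02; balance after payment €11,870.02.
Closed form: n = −ln(1 − rB₀/P)/ln(1+r) = −ln(0.3122)/ln(1.02325) ≈ 50.650, so the balance reaches zero during payment 51.

51 payments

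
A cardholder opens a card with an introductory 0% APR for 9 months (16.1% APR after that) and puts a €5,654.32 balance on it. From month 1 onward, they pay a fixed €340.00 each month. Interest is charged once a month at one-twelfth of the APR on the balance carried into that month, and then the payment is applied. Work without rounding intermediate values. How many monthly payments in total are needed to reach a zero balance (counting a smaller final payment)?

Promo months 1–9 at r₀ = 0%/12 = 0; months 10+ at r₁ = 16.1%/12 = 0.0134167.
After month 9 (no interest yet): B = €5,654.32 − 9·€340.00 = €2,594.32.
Then at r₁ with €340.00/mo: n₂ = −ln(1 − r₁·B/P)/ln(1+r₁) ≈ 8.10 → 9 more payments.

18 payments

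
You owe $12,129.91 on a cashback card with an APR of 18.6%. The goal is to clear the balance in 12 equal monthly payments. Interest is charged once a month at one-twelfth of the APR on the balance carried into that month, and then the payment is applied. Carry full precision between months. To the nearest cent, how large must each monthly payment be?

Monthly rate r = 18.6%/12 = 1.55% = 0.0155.
Level-payment amortization: P = B₀·r / (1 − (1+r)^(−n)) = 12129.91·0.0155 / (1 − 1.0155^(−12)).
Denominator 1 − (1+r)^(−12) = 0.168540945.
P = 188.014 / 0.168540945 ≈ 1115.54.

$1,115.54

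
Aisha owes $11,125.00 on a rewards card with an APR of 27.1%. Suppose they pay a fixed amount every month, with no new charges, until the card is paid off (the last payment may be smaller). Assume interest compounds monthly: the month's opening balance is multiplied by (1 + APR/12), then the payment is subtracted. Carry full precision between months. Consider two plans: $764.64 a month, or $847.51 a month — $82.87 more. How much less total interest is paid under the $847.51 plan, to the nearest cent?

$294.99

Monthly rate r = 27.1%/12 = 2.25833% = 0.0225833.
At $764.64/mo: n = ⌈−ln(1 − rB₀/P)/ln(1+r)⌉ = 18 payments (last $641.55); total interest = total paid − $11,125.00 = $2,515.43.
At $847.51/mo: 16 payments (last $632.79); total interest $2,220.44.
Interest saved = $2,515.43 − $2,220.44 = $294.99.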